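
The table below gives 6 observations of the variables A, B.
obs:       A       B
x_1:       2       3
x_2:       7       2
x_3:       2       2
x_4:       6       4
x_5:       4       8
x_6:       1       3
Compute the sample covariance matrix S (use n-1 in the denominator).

Step 1 — column means:
  mean(A) = (2 + 7 + 2 + 6 + 4 + 1) / 6 = 22/6 = 3.6667
  mean(B) = (3 + 2 + 2 + 4 + 8 + 3) / 6 = 22/6 = 3.6667

Step 2 — sample covariance S[i,j] = (1/(n-1)) · Σ_k (x_{k,i} - mean_i) · (x_{k,j} - mean_j), with n-1 = 5.
  S[A,A] = ((-1.6667)·(-1.6667) + (3.3333)·(3.3333) + (-1.6667)·(-1.6667) + (2.3333)·(2.3333) + (0.3333)·(0.3333) + (-2.6667)·(-2.6667)) / 5 = 29.3333/5 = 5.8667
  S[A,B] = ((-1.6667)·(-0.6667) + (3.3333)·(-1.6667) + (-1.6667)·(-1.6667) + (2.3333)·(0.3333) + (0.3333)·(4.3333) + (-2.6667)·(-0.6667)) / 5 = 2.3333/5 = 0.4667
  S[B,B] = ((-0.6667)·(-0.6667) + (-1.6667)·(-1.6667) + (-1.6667)·(-1.6667) + (0.3333)·(0.3333) + (4.3333)·(4.3333) + (-0.6667)·(-0.6667)) / 5 = 25.3333/5 = 5.0667

S is symmetric (S[j,i] = S[i,j]). Assembling:

S = [[5.8667, 0.4667],
 [0.4667, 5.0667]]


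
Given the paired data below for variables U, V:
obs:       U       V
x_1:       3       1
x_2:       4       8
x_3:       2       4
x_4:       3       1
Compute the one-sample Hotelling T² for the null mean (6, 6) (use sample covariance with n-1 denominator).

Step 1 — sample mean vector:
  mean(U) = (3 + 4 + 2 + 3) / 4 = 12/4 = 3
  mean(V) = (1 + 8 + 4 + 1) / 4 = 14/4 = 3.5
  x̄ = (3, 3.5),  deviation x̄ - mu_0 = (3, 3.5) - (6, 6) = (-3, -2.5).

Step 2 — sample covariance matrix, S[i,j] = (1/(n-1)) · Σ_k (x_{k,i} - mean_i) · (x_{k,j} - mean_j), divisor n-1 = 3:
  S[U,U] = ((0)·(0) + (1)·(1) + (-1)·(-1) + (0)·(0)) / 3 = 2/3 = 0.6667
  S[U,V] = ((0)·(-2.5) + (1)·(4.5) + (-1)·(0.5) + (0)·(-2.5)) / 3 = 4/3 = 1.3333
  S[V,V] = ((-2.5)·(-2.5) + (4.5)·(4.5) + (0.5)·(0.5) + (-2.5)·(-2.5)) / 3 = 33/3 = 11
  S = [[0.6667, 1.3333],
 [1.3333, 11]].

Step 3 — invert S. det(S) = 0.6667·11 - (1.3333)² = 5.5556.
  S^{-1} = (1/det) · [[d, -b], [-b, a]] = [[1.98, -0.24],
 [-0.24, 0.12]].

Step 4 — quadratic form (x̄ - mu_0)^T · S^{-1} · (x̄ - mu_0):
  S^{-1} · (x̄ - mu_0) = (-5.34, 0.42),
  (x̄ - mu_0)^T · [...] = (-3)·(-5.34) + (-2.5)·(0.42) = 14.97.

Step 5 — scale by n: T² = 4 · 14.97 = 59.88.

T² ≈ 59.88


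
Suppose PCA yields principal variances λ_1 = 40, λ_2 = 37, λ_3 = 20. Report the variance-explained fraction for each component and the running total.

Step 1 — total variance = trace(Sigma) = Σ λ_i = 40 + 37 + 20 = 97.

Step 2 — fraction explained by component i = λ_i / Σ λ:
  PC1: 40/97 = 0.4124
  PC2: 37/97 = 0.3814
  PC3: 20/97 = 0.2062

Step 3 — cumulative fraction after k components = (λ_1 + ... + λ_k) / Σ λ:
  k = 1: 40/97 = 0.4124
  k = 2: (40 + 37)/97 = 77/97 = 0.7938
  k = 3: (40 + 37 + 20)/97 = 97/97 = 1

Summary (fraction, with percent):

explained: PC1 0.4124 (41.24%), PC2 0.3814 (38.14%), PC3 0.2062 (20.62%);  cumulative: 0.4124, 0.7938, 1


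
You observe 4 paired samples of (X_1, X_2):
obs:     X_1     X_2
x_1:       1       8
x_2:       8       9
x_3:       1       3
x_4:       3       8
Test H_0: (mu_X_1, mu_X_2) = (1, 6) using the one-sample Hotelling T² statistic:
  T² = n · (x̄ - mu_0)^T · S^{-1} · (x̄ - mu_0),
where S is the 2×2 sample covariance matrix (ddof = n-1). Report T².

Step 1 — sample mean vector:
  mean(X_1) = (1 + 8 + 1 + 3) / 4 = 13/4 = 3.25
  mean(X_2) = (8 + 9 + 3 + 8) / 4 = 28/4 = 7
  x̄ = (3.25, 7),  deviation x̄ - mu_0 = (3.25, 7) - (1, 6) = (2.25, 1).

Step 2 — sample covariance matrix, S[i,j] = (1/(n-1)) · Σ_k (x_{k,i} - mean_i) · (x_{k,j} - mean_j), divisor n-1 = 3:
  S[X_1,X_1] = ((-2.25)·(-2.25) + (4.75)·(4.75) + (-2.25)·(-2.25) + (-0.25)·(-0.25)) / 3 = 32.75/3 = 10.9167
  S[X_1,X_2] = ((-2.25)·(1) + (4.75)·(2) + (-2.25)·(-4) + (-0.25)·(1)) / 3 = 16/3 = 5.3333
  S[X_2,X_2] = ((1)·(1) + (2)·(2) + (-4)·(-4) + (1)·(1)) / 3 = 22/3 = 7.3333
  S = [[10.9167, 5.3333],
 [5.3333, 7.3333]].

Step 3 — invert S. det(S) = 10.9167·7.3333 - (5.3333)² = 51.6111.
  S^{-1} = (1/det) · [[d, -b], [-b, a]] = [[0.1421, -0.1033],
 [-0.1033, 0.2115]].

Step 4 — quadratic form (x̄ - mu_0)^T · S^{-1} · (x̄ - mu_0):
  S^{-1} · (x̄ - mu_0) = (0.2164, -0.021),
  (x̄ - mu_0)^T · [...] = (2.25)·(0.2164) + (1)·(-0.021) = 0.4658.

Step 5 — scale by n: T² = 4 · 0.4658 = 1.8633.

T² ≈ 1.8633


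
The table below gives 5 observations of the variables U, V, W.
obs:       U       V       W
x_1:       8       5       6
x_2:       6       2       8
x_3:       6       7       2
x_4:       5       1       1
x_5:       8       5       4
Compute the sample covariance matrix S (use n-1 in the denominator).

Step 1 — column means:
  mean(U) = (8 + 6 + 6 + 5 + 8) / 5 = 33/5 = 6.6
  mean(V) = (5 + 2 + 7 + 1 + 5) / 5 = 20/5 = 4
  mean(W) = (6 + 8 + 2 + 1 + 4) / 5 = 21/5 = 4.2

Step 2 — sample covariance S[i,j] = (1/(n-1)) · Σ_k (x_{k,i} - mean_i) · (x_{k,j} - mean_j), with n-1 = 4.
  S[U,U] = ((1.4)·(1.4) + (-0.6)·(-0.6) + (-0.6)·(-0.6) + (-1.6)·(-1.6) + (1.4)·(1.4)) / 4 = 7.2/4 = 1.8
  S[U,V] = ((1.4)·(1) + (-0.6)·(-2) + (-0.6)·(3) + (-1.6)·(-3) + (1.4)·(1)) / 4 = 7/4 = 1.75
  S[U,W] = ((1.4)·(1.8) + (-0.6)·(3.8) + (-0.6)·(-2.2) + (-1.6)·(-3.2) + (1.4)·(-0.2)) / 4 = 6.4/4 = 1.6
  S[V,V] = ((1)·(1) + (-2)·(-2) + (3)·(3) + (-3)·(-3) + (1)·(1)) / 4 = 24/4 = 6
  S[V,W] = ((1)·(1.8) + (-2)·(3.8) + (3)·(-2.2) + (-3)·(-3.2) + (1)·(-0.2)) / 4 = -3/4 = -0.75
  S[W,W] = ((1.8)·(1.8) + (3.8)·(3.8) + (-2.2)·(-2.2) + (-3.2)·(-3.2) + (-0.2)·(-0.2)) / 4 = 32.8/4 = 8.2

S is symmetric (S[j,i] = S[i,j]). Assembling:

S = [[1.8, 1.75, 1.6],
 [1.75, 6, -0.75],
 [1.6, -0.75, 8.2]]


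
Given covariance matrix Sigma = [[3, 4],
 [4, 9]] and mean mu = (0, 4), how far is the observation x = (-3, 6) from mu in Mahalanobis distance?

Step 1 — centre the observation: (x - mu) = (-3, 2).

Step 2 — invert Sigma. det(Sigma) = 3·9 - (4)² = 11.
  Sigma^{-1} = (1/det) · [[d, -b], [-b, a]] = [[0.8182, -0.3636],
 [-0.3636, 0.2727]].

Step 3 — form the quadratic (x - mu)^T · Sigma^{-1} · (x - mu):
  Sigma^{-1} · (x - mu) = (-3.1818, 1.6364).
  (x - mu)^T · [Sigma^{-1} · (x - mu)] = (-3)·(-3.1818) + (2)·(1.6364) = 12.8182.

Step 4 — take square root: d = √(12.8182) ≈ 3.5802.

d(x, mu) = √(12.8182) ≈ 3.5802


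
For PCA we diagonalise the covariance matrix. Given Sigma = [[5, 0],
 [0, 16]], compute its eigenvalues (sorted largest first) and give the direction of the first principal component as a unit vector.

Step 1 — characteristic polynomial of 2×2 Sigma:
  det(Sigma - λI) = λ² - trace · λ + det = 0.
  trace = 5 + 16 = 21, det = 5·16 - (0)² = 80.
Step 2 — discriminant:
  Δ = trace² - 4·det = 441 - 320 = 121.
Step 3 — eigenvalues:
  λ = (trace ± √Δ)/2 = (21 ± 11)/2,
  λ_1 = 16,  λ_2 = 5.

Step 4 — unit eigenvector for λ_1: Sigma is diagonal, so its eigenvectors are the coordinate axes. λ_1 = 16 is the diagonal entry on the second coordinate axis, hence
  v_1 = (0, 1) (||v_1|| = 1).

λ_1 = 16,  λ_2 = 5;  v_1 ≈ (0, 1)


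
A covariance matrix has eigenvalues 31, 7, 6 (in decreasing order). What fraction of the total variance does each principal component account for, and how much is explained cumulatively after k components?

Step 1 — total variance = trace(Sigma) = Σ λ_i = 31 + 7 + 6 = 44.

Step 2 — fraction explained by component i = λ_i / Σ λ:
  PC1: 31/44 = 0.7045
  PC2: 7/44 = 0.1591
  PC3: 6/44 = 0.1364

Step 3 — cumulative fraction after k components = (λ_1 + ... + λ_k) / Σ λ:
  k = 1: 31/44 = 0.7045
  k = 2: (31 + 7)/44 = 38/44 = 0.8636
  k = 3: (31 + 7 + 6)/44 = 44/44 = 1

Summary (fraction, with percent):

explained: PC1 0.7045 (70.45%), PC2 0.1591 (15.91%), PC3 0.1364 (13.64%);  cumulative: 0.7045, 0.8636, 1


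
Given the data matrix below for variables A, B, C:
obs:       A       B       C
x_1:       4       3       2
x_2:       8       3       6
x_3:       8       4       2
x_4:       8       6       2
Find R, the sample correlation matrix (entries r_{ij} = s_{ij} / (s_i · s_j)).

Step 1 — column means:
  mean(A) = (4 + 8 + 8 + 8) / 4 = 28/4 = 7
  mean(B) = (3 + 3 + 4 + 6) / 4 = 16/4 = 4
  mean(C) = (2 + 6 + 2 + 2) / 4 = 12/4 = 3

Step 2 — sample variances and covariances s[i,j] = (1/(n-1)) · Σ_k (x_{k,i} - mean_i) · (x_{k,j} - mean_j), with n-1 = 3:
  s[A,A] = ((-3)·(-3) + (1)·(1) + (1)·(1) + (1)·(1)) / 3 = 12/3 = 4
  s[A,B] = ((-3)·(-1) + (1)·(-1) + (1)·(0) + (1)·(2)) / 3 = 4/3 = 1.3333
  s[A,C] = ((-3)·(-1) + (1)·(3) + (1)·(-1) + (1)·(-1)) / 3 = 4/3 = 1.3333
  s[B,B] = ((-1)·(-1) + (-1)·(-1) + (0)·(0) + (2)·(2)) / 3 = 6/3 = 2
  s[B,C] = ((-1)·(-1) + (-1)·(3) + (0)·(-1) + (2)·(-1)) / 3 = -4/3 = -1.3333
  s[C,C] = ((-1)·(-1) + (3)·(3) + (-1)·(-1) + (-1)·(-1)) / 3 = 12/3 = 4
  Sample standard deviations s_i = √(s[i,i]):
  s(A) = √(4) = 2
  s(B) = √(2) = 1.4142
  s(C) = √(4) = 2

Step 3 — r_{ij} = s_{ij} / (s_i · s_j):
  r[A,A] = 1 (diagonal).
  r[A,B] = 1.3333 / (2 · 1.4142) = 1.3333 / 2.8284 = 0.4714
  r[A,C] = 1.3333 / (2 · 2) = 1.3333 / 4 = 0.3333
  r[B,B] = 1 (diagonal).
  r[B,C] = -1.3333 / (1.4142 · 2) = -1.3333 / 2.8284 = -0.4714
  r[C,C] = 1 (diagonal).

R is symmetric with unit diagonal. Assembling:

R = [[1, 0.4714, 0.3333],
 [0.4714, 1, -0.4714],
 [0.3333, -0.4714, 1]]


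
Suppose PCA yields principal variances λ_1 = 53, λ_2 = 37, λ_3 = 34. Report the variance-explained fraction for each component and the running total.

Step 1 — total variance = trace(Sigma) = Σ λ_i = 53 + 37 + 34 = 124.

Step 2 — fraction explained by component i = λ_i / Σ λ:
  PC1: 53/124 = 0.4274
  PC2: 37/124 = 0.2984
  PC3: 34/124 = 0.2742

Step 3 — cumulative fraction after k components = (λ_1 + ... + λ_k) / Σ λ:
  k = 1: 53/124 = 0.4274
  k = 2: (53 + 37)/124 = 90/124 = 0.7258
  k = 3: (53 + 37 + 34)/124 = 124/124 = 1

Summary (fraction, with percent):

explained: PC1 0.4274 (42.74%), PC2 0.2984 (29.84%), PC3 0.2742 (27.42%);  cumulative: 0.4274, 0.7258, 1


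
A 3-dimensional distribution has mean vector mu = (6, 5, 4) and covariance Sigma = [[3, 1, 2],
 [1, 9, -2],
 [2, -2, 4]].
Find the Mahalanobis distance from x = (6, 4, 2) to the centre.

Step 1 — centre the observation: (x - mu) = (0, -1, -2).

Step 2 — invert Sigma (cofactor / det for 3×3, or solve directly):
  Sigma^{-1} = [[0.6667, -0.1667, -0.4167],
 [-0.1667, 0.1667, 0.1667],
 [-0.4167, 0.1667, 0.5417]].

Step 3 — form the quadratic (x - mu)^T · Sigma^{-1} · (x - mu):
  Sigma^{-1} · (x - mu) = (1, -0.5, -1.25).
  (x - mu)^T · [Sigma^{-1} · (x - mu)] = (0)·(1) + (-1)·(-0.5) + (-2)·(-1.25) = 3.

Step 4 — take square root: d = √(3) ≈ 1.7321.

d(x, mu) = √(3) ≈ 1.7321


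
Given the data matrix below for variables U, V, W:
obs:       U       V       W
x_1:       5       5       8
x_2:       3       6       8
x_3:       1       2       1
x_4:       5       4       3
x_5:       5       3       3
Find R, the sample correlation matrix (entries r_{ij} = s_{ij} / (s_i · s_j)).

Step 1 — column means:
  mean(U) = (5 + 3 + 1 + 5 + 5) / 5 = 19/5 = 3.8
  mean(V) = (5 + 6 + 2 + 4 + 3) / 5 = 20/5 = 4
  mean(W) = (8 + 8 + 1 + 3 + 3) / 5 = 23/5 = 4.6

Step 2 — sample variances and covariances s[i,j] = (1/(n-1)) · Σ_k (x_{k,i} - mean_i) · (x_{k,j} - mean_j), with n-1 = 4:
  s[U,U] = ((1.2)·(1.2) + (-0.8)·(-0.8) + (-2.8)·(-2.8) + (1.2)·(1.2) + (1.2)·(1.2)) / 4 = 12.8/4 = 3.2
  s[U,V] = ((1.2)·(1) + (-0.8)·(2) + (-2.8)·(-2) + (1.2)·(0) + (1.2)·(-1)) / 4 = 4/4 = 1
  s[U,W] = ((1.2)·(3.4) + (-0.8)·(3.4) + (-2.8)·(-3.6) + (1.2)·(-1.6) + (1.2)·(-1.6)) / 4 = 7.6/4 = 1.9
  s[V,V] = ((1)·(1) + (2)·(2) + (-2)·(-2) + (0)·(0) + (-1)·(-1)) / 4 = 10/4 = 2.5
  s[V,W] = ((1)·(3.4) + (2)·(3.4) + (-2)·(-3.6) + (0)·(-1.6) + (-1)·(-1.6)) / 4 = 19/4 = 4.75
  s[W,W] = ((3.4)·(3.4) + (3.4)·(3.4) + (-3.6)·(-3.6) + (-1.6)·(-1.6) + (-1.6)·(-1.6)) / 4 = 41.2/4 = 10.3
  Sample standard deviations s_i = √(s[i,i]):
  s(U) = √(3.2) = 1.7889
  s(V) = √(2.5) = 1.5811
  s(W) = √(10.3) = 3.2094

Step 3 — r_{ij} = s_{ij} / (s_i · s_j):
  r[U,U] = 1 (diagonal).
  r[U,V] = 1 / (1.7889 · 1.5811) = 1 / 2.8284 = 0.3536
  r[U,W] = 1.9 / (1.7889 · 3.2094) = 1.9 / 5.7411 = 0.3309
  r[V,V] = 1 (diagonal).
  r[V,W] = 4.75 / (1.5811 · 3.2094) = 4.75 / 5.0744 = 0.9361
  r[W,W] = 1 (diagonal).

R is symmetric with unit diagonal. Assembling:

R = [[1, 0.3536, 0.3309],
 [0.3536, 1, 0.9361],
 [0.3309, 0.9361, 1]]


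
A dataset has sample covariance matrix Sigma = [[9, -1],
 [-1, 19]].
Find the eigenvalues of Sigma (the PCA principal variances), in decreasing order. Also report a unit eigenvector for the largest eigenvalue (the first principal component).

Step 1 — characteristic polynomial of 2×2 Sigma:
  det(Sigma - λI) = λ² - trace · λ + det = 0.
  trace = 9 + 19 = 28, det = 9·19 - (-1)² = 170.
Step 2 — discriminant:
  Δ = trace² - 4·det = 784 - 680 = 104.
Step 3 — eigenvalues:
  λ = (trace ± √Δ)/2 = (28 ± 10.198)/2,
  λ_1 = 19.099,  λ_2 = 8.901.

Step 4 — unit eigenvector for λ_1: solve (Sigma - λ_1 I)v = 0. First row:
  (9 - 19.099)·v_x + (-1)·v_y = 0, i.e. (-10.099)·v_x + (-1)·v_y = 0,
  so v ∝ (b, λ_1 - a) = (-1, 10.099); multiply by -1 so the first entry is positive: u = (1, -10.099).
  ||u|| = √((1)² + (-10.099)²) = √(102.9902) ≈ 10.1484,
  v_1 = u/||u|| ≈ (0.0985, -0.9951) (||v_1|| = 1).

λ_1 = 19.099,  λ_2 = 8.901;  v_1 ≈ (0.0985, -0.9951)


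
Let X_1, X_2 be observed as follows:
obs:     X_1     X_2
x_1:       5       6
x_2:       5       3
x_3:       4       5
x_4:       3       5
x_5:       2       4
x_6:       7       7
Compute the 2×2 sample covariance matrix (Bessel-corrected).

Step 1 — column means:
  mean(X_1) = (5 + 5 + 4 + 3 + 2 + 7) / 6 = 26/6 = 4.3333
  mean(X_2) = (6 + 3 + 5 + 5 + 4 + 7) / 6 = 30/6 = 5

Step 2 — sample covariance S[i,j] = (1/(n-1)) · Σ_k (x_{k,i} - mean_i) · (x_{k,j} - mean_j), with n-1 = 5.
  S[X_1,X_1] = ((0.6667)·(0.6667) + (0.6667)·(0.6667) + (-0.3333)·(-0.3333) + (-1.3333)·(-1.3333) + (-2.3333)·(-2.3333) + (2.6667)·(2.6667)) / 5 = 15.3333/5 = 3.0667
  S[X_1,X_2] = ((0.6667)·(1) + (0.6667)·(-2) + (-0.3333)·(0) + (-1.3333)·(0) + (-2.3333)·(-1) + (2.6667)·(2)) / 5 = 7/5 = 1.4
  S[X_2,X_2] = ((1)·(1) + (-2)·(-2) + (0)·(0) + (0)·(0) + (-1)·(-1) + (2)·(2)) / 5 = 10/5 = 2

S is symmetric (S[j,i] = S[i,j]). Assembling:

S = [[3.0667, 1.4],
 [1.4, 2]]


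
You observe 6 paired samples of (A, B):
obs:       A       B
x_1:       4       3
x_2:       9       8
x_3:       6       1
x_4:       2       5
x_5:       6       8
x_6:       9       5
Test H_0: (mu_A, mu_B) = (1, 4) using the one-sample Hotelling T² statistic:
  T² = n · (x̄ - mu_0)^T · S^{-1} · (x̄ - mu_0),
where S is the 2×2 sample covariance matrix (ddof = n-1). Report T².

Step 1 — sample mean vector:
  mean(A) = (4 + 9 + 6 + 2 + 6 + 9) / 6 = 36/6 = 6
  mean(B) = (3 + 8 + 1 + 5 + 8 + 5) / 6 = 30/6 = 5
  x̄ = (6, 5),  deviation x̄ - mu_0 = (6, 5) - (1, 4) = (5, 1).

Step 2 — sample covariance matrix, S[i,j] = (1/(n-1)) · Σ_k (x_{k,i} - mean_i) · (x_{k,j} - mean_j), divisor n-1 = 5:
  S[A,A] = ((-2)·(-2) + (3)·(3) + (0)·(0) + (-4)·(-4) + (0)·(0) + (3)·(3)) / 5 = 38/5 = 7.6
  S[A,B] = ((-2)·(-2) + (3)·(3) + (0)·(-4) + (-4)·(0) + (0)·(3) + (3)·(0)) / 5 = 13/5 = 2.6
  S[B,B] = ((-2)·(-2) + (3)·(3) + (-4)·(-4) + (0)·(0) + (3)·(3) + (0)·(0)) / 5 = 38/5 = 7.6
  S = [[7.6, 2.6],
 [2.6, 7.6]].

Step 3 — invert S. det(S) = 7.6·7.6 - (2.6)² = 51.
  S^{-1} = (1/det) · [[d, -b], [-b, a]] = [[0.149, -0.051],
 [-0.051, 0.149]].

Step 4 — quadratic form (x̄ - mu_0)^T · S^{-1} · (x̄ - mu_0):
  S^{-1} · (x̄ - mu_0) = (0.6941, -0.1059),
  (x̄ - mu_0)^T · [...] = (5)·(0.6941) + (1)·(-0.1059) = 3.3647.

Step 5 — scale by n: T² = 6 · 3.3647 = 20.1882.

T² ≈ 20.1882


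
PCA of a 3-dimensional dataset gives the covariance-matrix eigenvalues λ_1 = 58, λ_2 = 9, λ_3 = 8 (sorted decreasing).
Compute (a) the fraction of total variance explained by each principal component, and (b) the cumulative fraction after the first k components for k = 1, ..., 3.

Step 1 — total variance = trace(Sigma) = Σ λ_i = 58 + 9 + 8 = 75.

Step 2 — fraction explained by component i = λ_i / Σ λ:
  PC1: 58/75 = 0.7733
  PC2: 9/75 = 0.12
  PC3: 8/75 = 0.1067

Step 3 — cumulative fraction after k components = (λ_1 + ... + λ_k) / Σ λ:
  k = 1: 58/75 = 0.7733
  k = 2: (58 + 9)/75 = 67/75 = 0.8933
  k = 3: (58 + 9 + 8)/75 = 75/75 = 1

Summary (fraction, with percent):

explained: PC1 0.7733 (77.33%), PC2 0.12 (12%), PC3 0.1067 (10.67%);  cumulative: 0.7733, 0.8933, 1


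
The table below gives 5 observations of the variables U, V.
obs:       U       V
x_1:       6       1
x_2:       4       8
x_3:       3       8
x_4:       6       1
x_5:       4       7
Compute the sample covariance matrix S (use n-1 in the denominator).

Step 1 — column means:
  mean(U) = (6 + 4 + 3 + 6 + 4) / 5 = 23/5 = 4.6
  mean(V) = (1 + 8 + 8 + 1 + 7) / 5 = 25/5 = 5

Step 2 — sample covariance S[i,j] = (1/(n-1)) · Σ_k (x_{k,i} - mean_i) · (x_{k,j} - mean_j), with n-1 = 4.
  S[U,U] = ((1.4)·(1.4) + (-0.6)·(-0.6) + (-1.6)·(-1.6) + (1.4)·(1.4) + (-0.6)·(-0.6)) / 4 = 7.2/4 = 1.8
  S[U,V] = ((1.4)·(-4) + (-0.6)·(3) + (-1.6)·(3) + (1.4)·(-4) + (-0.6)·(2)) / 4 = -19/4 = -4.75
  S[V,V] = ((-4)·(-4) + (3)·(3) + (3)·(3) + (-4)·(-4) + (2)·(2)) / 4 = 54/4 = 13.5

S is symmetric (S[j,i] = S[i,j]). Assembling:

S = [[1.8, -4.75],
 [-4.75, 13.5]]


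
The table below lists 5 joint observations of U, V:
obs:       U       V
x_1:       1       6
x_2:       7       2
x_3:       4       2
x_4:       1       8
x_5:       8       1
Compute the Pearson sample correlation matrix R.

Step 1 — column means:
  mean(U) = (1 + 7 + 4 + 1 + 8) / 5 = 21/5 = 4.2
  mean(V) = (6 + 2 + 2 + 8 + 1) / 5 = 19/5 = 3.8

Step 2 — sample variances and covariances s[i,j] = (1/(n-1)) · Σ_k (x_{k,i} - mean_i) · (x_{k,j} - mean_j), with n-1 = 4:
  s[U,U] = ((-3.2)·(-3.2) + (2.8)·(2.8) + (-0.2)·(-0.2) + (-3.2)·(-3.2) + (3.8)·(3.8)) / 4 = 42.8/4 = 10.7
  s[U,V] = ((-3.2)·(2.2) + (2.8)·(-1.8) + (-0.2)·(-1.8) + (-3.2)·(4.2) + (3.8)·(-2.8)) / 4 = -35.8/4 = -8.95
  s[V,V] = ((2.2)·(2.2) + (-1.8)·(-1.8) + (-1.8)·(-1.8) + (4.2)·(4.2) + (-2.8)·(-2.8)) / 4 = 36.8/4 = 9.2
  Sample standard deviations s_i = √(s[i,i]):
  s(U) = √(10.7) = 3.2711
  s(V) = √(9.2) = 3.0332

Step 3 — r_{ij} = s_{ij} / (s_i · s_j):
  r[U,U] = 1 (diagonal).
  r[U,V] = -8.95 / (3.2711 · 3.0332) = -8.95 / 9.9217 = -0.9021
  r[V,V] = 1 (diagonal).

R is symmetric with unit diagonal. Assembling:

R = [[1, -0.9021],
 [-0.9021, 1]]


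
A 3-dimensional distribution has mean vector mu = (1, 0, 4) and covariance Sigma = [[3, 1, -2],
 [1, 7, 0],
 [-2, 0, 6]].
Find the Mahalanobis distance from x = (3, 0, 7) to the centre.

Step 1 — centre the observation: (x - mu) = (2, 0, 3).

Step 2 — invert Sigma (cofactor / det for 3×3, or solve directly):
  Sigma^{-1} = [[0.4565, -0.0652, 0.1522],
 [-0.0652, 0.1522, -0.0217],
 [0.1522, -0.0217, 0.2174]].

Step 3 — form the quadratic (x - mu)^T · Sigma^{-1} · (x - mu):
  Sigma^{-1} · (x - mu) = (1.3696, -0.1957, 0.9565).
  (x - mu)^T · [Sigma^{-1} · (x - mu)] = (2)·(1.3696) + (0)·(-0.1957) + (3)·(0.9565) = 5.6087.

Step 4 — take square root: d = √(5.6087) ≈ 2.3683.

d(x, mu) = √(5.6087) ≈ 2.3683


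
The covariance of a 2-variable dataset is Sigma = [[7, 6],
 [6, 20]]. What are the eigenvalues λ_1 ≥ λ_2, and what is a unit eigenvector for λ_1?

Step 1 — characteristic polynomial of 2×2 Sigma:
  det(Sigma - λI) = λ² - trace · λ + det = 0.
  trace = 7 + 20 = 27, det = 7·20 - (6)² = 104.
Step 2 — discriminant:
  Δ = trace² - 4·det = 729 - 416 = 313.
Step 3 — eigenvalues:
  λ = (trace ± √Δ)/2 = (27 ± 17.6918)/2,
  λ_1 = 22.3459,  λ_2 = 4.6541.

Step 4 — unit eigenvector for λ_1: solve (Sigma - λ_1 I)v = 0. First row:
  (7 - 22.3459)·v_x + (6)·v_y = 0, i.e. (-15.3459)·v_x + (6)·v_y = 0,
  so v ∝ (b, λ_1 - a) = (6, 15.3459) = u.
  ||u|| = √((6)² + (15.3459)²) = √(271.4967) ≈ 16.4772,
  v_1 = u/||u|| ≈ (0.3641, 0.9313) (||v_1|| = 1).

λ_1 = 22.3459,  λ_2 = 4.6541;  v_1 ≈ (0.3641, 0.9313)


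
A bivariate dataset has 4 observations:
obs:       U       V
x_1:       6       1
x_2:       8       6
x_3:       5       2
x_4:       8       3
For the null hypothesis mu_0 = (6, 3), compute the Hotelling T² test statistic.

Step 1 — sample mean vector:
  mean(U) = (6 + 8 + 5 + 8) / 4 = 27/4 = 6.75
  mean(V) = (1 + 6 + 2 + 3) / 4 = 12/4 = 3
  x̄ = (6.75, 3),  deviation x̄ - mu_0 = (6.75, 3) - (6, 3) = (0.75, 0).

Step 2 — sample covariance matrix, S[i,j] = (1/(n-1)) · Σ_k (x_{k,i} - mean_i) · (x_{k,j} - mean_j), divisor n-1 = 3:
  S[U,U] = ((-0.75)·(-0.75) + (1.25)·(1.25) + (-1.75)·(-1.75) + (1.25)·(1.25)) / 3 = 6.75/3 = 2.25
  S[U,V] = ((-0.75)·(-2) + (1.25)·(3) + (-1.75)·(-1) + (1.25)·(0)) / 3 = 7/3 = 2.3333
  S[V,V] = ((-2)·(-2) + (3)·(3) + (-1)·(-1) + (0)·(0)) / 3 = 14/3 = 4.6667
  S = [[2.25, 2.3333],
 [2.3333, 4.6667]].

Step 3 — invert S. det(S) = 2.25·4.6667 - (2.3333)² = 5.0556.
  S^{-1} = (1/det) · [[d, -b], [-b, a]] = [[0.9231, -0.4615],
 [-0.4615, 0.4451]].

Step 4 — quadratic form (x̄ - mu_0)^T · S^{-1} · (x̄ - mu_0):
  S^{-1} · (x̄ - mu_0) = (0.6923, -0.3462),
  (x̄ - mu_0)^T · [...] = (0.75)·(0.6923) + (0)·(-0.3462) = 0.5192.

Step 5 — scale by n: T² = 4 · 0.5192 = 2.0769.

T² ≈ 2.0769


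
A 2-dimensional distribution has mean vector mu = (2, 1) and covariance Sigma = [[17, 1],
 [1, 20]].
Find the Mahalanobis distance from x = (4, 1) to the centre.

Step 1 — centre the observation: (x - mu) = (2, 0).

Step 2 — invert Sigma. det(Sigma) = 17·20 - (1)² = 339.
  Sigma^{-1} = (1/det) · [[d, -b], [-b, a]] = [[0.059, -0.0029],
 [-0.0029, 0.0501]].

Step 3 — form the quadratic (x - mu)^T · Sigma^{-1} · (x - mu):
  Sigma^{-1} · (x - mu) = (0.118, -0.0059).
  (x - mu)^T · [Sigma^{-1} · (x - mu)] = (2)·(0.118) + (0)·(-0.0059) = 0.236.

Step 4 — take square root: d = √(0.236) ≈ 0.4858.

d(x, mu) = √(0.236) ≈ 0.4858


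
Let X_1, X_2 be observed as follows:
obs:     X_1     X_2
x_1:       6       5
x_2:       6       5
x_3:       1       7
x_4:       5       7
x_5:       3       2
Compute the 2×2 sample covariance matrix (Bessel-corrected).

Step 1 — column means:
  mean(X_1) = (6 + 6 + 1 + 5 + 3) / 5 = 21/5 = 4.2
  mean(X_2) = (5 + 5 + 7 + 7 + 2) / 5 = 26/5 = 5.2

Step 2 — sample covariance S[i,j] = (1/(n-1)) · Σ_k (x_{k,i} - mean_i) · (x_{k,j} - mean_j), with n-1 = 4.
  S[X_1,X_1] = ((1.8)·(1.8) + (1.8)·(1.8) + (-3.2)·(-3.2) + (0.8)·(0.8) + (-1.2)·(-1.2)) / 4 = 18.8/4 = 4.7
  S[X_1,X_2] = ((1.8)·(-0.2) + (1.8)·(-0.2) + (-3.2)·(1.8) + (0.8)·(1.8) + (-1.2)·(-3.2)) / 4 = -1.2/4 = -0.3
  S[X_2,X_2] = ((-0.2)·(-0.2) + (-0.2)·(-0.2) + (1.8)·(1.8) + (1.8)·(1.8) + (-3.2)·(-3.2)) / 4 = 16.8/4 = 4.2

S is symmetric (S[j,i] = S[i,j]). Assembling:

S = [[4.7, -0.3],
 [-0.3, 4.2]]


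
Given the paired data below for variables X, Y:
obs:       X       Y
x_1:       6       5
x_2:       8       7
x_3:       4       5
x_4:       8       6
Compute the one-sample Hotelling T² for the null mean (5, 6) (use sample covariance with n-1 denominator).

Step 1 — sample mean vector:
  mean(X) = (6 + 8 + 4 + 8) / 4 = 26/4 = 6.5
  mean(Y) = (5 + 7 + 5 + 6) / 4 = 23/4 = 5.75
  x̄ = (6.5, 5.75),  deviation x̄ - mu_0 = (6.5, 5.75) - (5, 6) = (1.5, -0.25).

Step 2 — sample covariance matrix, S[i,j] = (1/(n-1)) · Σ_k (x_{k,i} - mean_i) · (x_{k,j} - mean_j), divisor n-1 = 3:
  S[X,X] = ((-0.5)·(-0.5) + (1.5)·(1.5) + (-2.5)·(-2.5) + (1.5)·(1.5)) / 3 = 11/3 = 3.6667
  S[X,Y] = ((-0.5)·(-0.75) + (1.5)·(1.25) + (-2.5)·(-0.75) + (1.5)·(0.25)) / 3 = 4.5/3 = 1.5
  S[Y,Y] = ((-0.75)·(-0.75) + (1.25)·(1.25) + (-0.75)·(-0.75) + (0.25)·(0.25)) / 3 = 2.75/3 = 0.9167
  S = [[3.6667, 1.5],
 [1.5, 0.9167]].

Step 3 — invert S. det(S) = 3.6667·0.9167 - (1.5)² = 1.1111.
  S^{-1} = (1/det) · [[d, -b], [-b, a]] = [[0.825, -1.35],
 [-1.35, 3.3]].

Step 4 — quadratic form (x̄ - mu_0)^T · S^{-1} · (x̄ - mu_0):
  S^{-1} · (x̄ - mu_0) = (1.575, -2.85),
  (x̄ - mu_0)^T · [...] = (1.5)·(1.575) + (-0.25)·(-2.85) = 3.075.

Step 5 — scale by n: T² = 4 · 3.075 = 12.3.

T² ≈ 12.3


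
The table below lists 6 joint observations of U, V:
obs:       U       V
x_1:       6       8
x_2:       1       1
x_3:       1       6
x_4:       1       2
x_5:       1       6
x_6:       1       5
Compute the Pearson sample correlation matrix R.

Step 1 — column means:
  mean(U) = (6 + 1 + 1 + 1 + 1 + 1) / 6 = 11/6 = 1.8333
  mean(V) = (8 + 1 + 6 + 2 + 6 + 5) / 6 = 28/6 = 4.6667

Step 2 — sample variances and covariances s[i,j] = (1/(n-1)) · Σ_k (x_{k,i} - mean_i) · (x_{k,j} - mean_j), with n-1 = 5:
  s[U,U] = ((4.1667)·(4.1667) + (-0.8333)·(-0.8333) + (-0.8333)·(-0.8333) + (-0.8333)·(-0.8333) + (-0.8333)·(-0.8333) + (-0.8333)·(-0.8333)) / 5 = 20.8333/5 = 4.1667
  s[U,V] = ((4.1667)·(3.3333) + (-0.8333)·(-3.6667) + (-0.8333)·(1.3333) + (-0.8333)·(-2.6667) + (-0.8333)·(1.3333) + (-0.8333)·(0.3333)) / 5 = 16.6667/5 = 3.3333
  s[V,V] = ((3.3333)·(3.3333) + (-3.6667)·(-3.6667) + (1.3333)·(1.3333) + (-2.6667)·(-2.6667) + (1.3333)·(1.3333) + (0.3333)·(0.3333)) / 5 = 35.3333/5 = 7.0667
  Sample standard deviations s_i = √(s[i,i]):
  s(U) = √(4.1667) = 2.0412
  s(V) = √(7.0667) = 2.6583

Step 3 — r_{ij} = s_{ij} / (s_i · s_j):
  r[U,U] = 1 (diagonal).
  r[U,V] = 3.3333 / (2.0412 · 2.6583) = 3.3333 / 5.4263 = 0.6143
  r[V,V] = 1 (diagonal).

R is symmetric with unit diagonal. Assembling:

R = [[1, 0.6143],
 [0.6143, 1]]


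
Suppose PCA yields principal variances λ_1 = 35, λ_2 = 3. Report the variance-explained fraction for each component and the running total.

Step 1 — total variance = trace(Sigma) = Σ λ_i = 35 + 3 = 38.

Step 2 — fraction explained by component i = λ_i / Σ λ:
  PC1: 35/38 = 0.9211
  PC2: 3/38 = 0.0789

Step 3 — cumulative fraction after k components = (λ_1 + ... + λ_k) / Σ λ:
  k = 1: 35/38 = 0.9211
  k = 2: (35 + 3)/38 = 38/38 = 1

Summary (fraction, with percent):

explained: PC1 0.9211 (92.11%), PC2 0.0789 (7.89%);  cumulative: 0.9211, 1


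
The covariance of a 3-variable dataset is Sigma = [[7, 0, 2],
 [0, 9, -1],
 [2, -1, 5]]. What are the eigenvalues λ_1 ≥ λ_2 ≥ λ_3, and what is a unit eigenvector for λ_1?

Step 1 — characteristic polynomial p(λ) = det(λI - Sigma) = λ³ - tr·λ² + c_1·λ - det, where tr = trace, c_1 = sum of the principal 2×2 minors, det = det(Sigma):
  tr = 7 + 9 + 5 = 21,
  c_1 = (7·9 - (0)²) + (7·5 - (2)²) + (9·5 - (-1)²) = 63 + 31 + 44 = 138,
  det = 7·(9·5 - (-1)²) - (0)·((0)·5 - (-1)·(2)) + (2)·((0)·(-1) - 9·(2)) = 7·(44) - (0)·(2) + (2)·(-18) = 272.
  So p(λ) = λ³ - 21λ² + 138λ - 272.
Step 2 — look for an integer root (rational root theorem: any rational root is an integer divisor of 272). Testing λ = 8:
  p(8) = 512 - 1344 + 1104 - 272 = 0  ✓
  Dividing out (λ - 8): p(λ) = (λ - 8)(λ² - 13λ + 34).
Step 3 — remaining eigenvalues from the quadratic λ² - 13λ + 34 = 0:
  Δ = 13² - 4·34 = 169 - 136 = 33,  λ = (13 ± √33)/2 = (13 ± 5.7446)/2 ≈ 9.3723 or 3.6277.
  Sorted: λ_1 = 9.3723,  λ_2 = 8,  λ_3 = 3.6277  (check: sum = 21 = tr ✓).

Step 4 — unit eigenvector for λ_1 ≈ 9.3723: v spans the null space of (Sigma - λ_1 I), whose rows are
  r_1 = (-2.3723, 0, 2),  r_2 = (0, -0.3723, -1),  r_3 = (2, -1, -4.3723).
  v is orthogonal to every row, so take v ∝ r_1 × r_2 = ((0)·(-1) - (2)·(-0.3723), (2)·(0) - (-2.3723)·(-1), (-2.3723)·(-0.3723) - (0)·(0)) ≈ (0.7446, -2.3723, 0.8832).
  Let u = (0.7446, -2.3723, 0.8832).
  ||u|| = √((0.7446)² + (-2.3723)² + (0.8832)²) = √(6.9621) ≈ 2.6386,  v_1 = u/||u|| ≈ (0.2822, -0.8991, 0.3347) (||v_1|| = 1).

λ_1 = 9.3723,  λ_2 = 8,  λ_3 = 3.6277;  v_1 ≈ (0.2822, -0.8991, 0.3347)


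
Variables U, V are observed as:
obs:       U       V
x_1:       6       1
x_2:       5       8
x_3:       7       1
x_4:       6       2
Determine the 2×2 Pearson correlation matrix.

Step 1 — column means:
  mean(U) = (6 + 5 + 7 + 6) / 4 = 24/4 = 6
  mean(V) = (1 + 8 + 1 + 2) / 4 = 12/4 = 3

Step 2 — sample variances and covariances s[i,j] = (1/(n-1)) · Σ_k (x_{k,i} - mean_i) · (x_{k,j} - mean_j), with n-1 = 3:
  s[U,U] = ((0)·(0) + (-1)·(-1) + (1)·(1) + (0)·(0)) / 3 = 2/3 = 0.6667
  s[U,V] = ((0)·(-2) + (-1)·(5) + (1)·(-2) + (0)·(-1)) / 3 = -7/3 = -2.3333
  s[V,V] = ((-2)·(-2) + (5)·(5) + (-2)·(-2) + (-1)·(-1)) / 3 = 34/3 = 11.3333
  Sample standard deviations s_i = √(s[i,i]):
  s(U) = √(0.6667) = 0.8165
  s(V) = √(11.3333) = 3.3665

Step 3 — r_{ij} = s_{ij} / (s_i · s_j):
  r[U,U] = 1 (diagonal).
  r[U,V] = -2.3333 / (0.8165 · 3.3665) = -2.3333 / 2.7487 = -0.8489
  r[V,V] = 1 (diagonal).

R is symmetric with unit diagonal. Assembling:

R = [[1, -0.8489],
 [-0.8489, 1]]


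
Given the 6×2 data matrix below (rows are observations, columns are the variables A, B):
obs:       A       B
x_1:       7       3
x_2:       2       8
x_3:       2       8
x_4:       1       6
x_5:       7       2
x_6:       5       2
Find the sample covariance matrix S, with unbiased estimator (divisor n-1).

Step 1 — column means:
  mean(A) = (7 + 2 + 2 + 1 + 7 + 5) / 6 = 24/6 = 4
  mean(B) = (3 + 8 + 8 + 6 + 2 + 2) / 6 = 29/6 = 4.8333

Step 2 — sample covariance S[i,j] = (1/(n-1)) · Σ_k (x_{k,i} - mean_i) · (x_{k,j} - mean_j), with n-1 = 5.
  S[A,A] = ((3)·(3) + (-2)·(-2) + (-2)·(-2) + (-3)·(-3) + (3)·(3) + (1)·(1)) / 5 = 36/5 = 7.2
  S[A,B] = ((3)·(-1.8333) + (-2)·(3.1667) + (-2)·(3.1667) + (-3)·(1.1667) + (3)·(-2.8333) + (1)·(-2.8333)) / 5 = -33/5 = -6.6
  S[B,B] = ((-1.8333)·(-1.8333) + (3.1667)·(3.1667) + (3.1667)·(3.1667) + (1.1667)·(1.1667) + (-2.8333)·(-2.8333) + (-2.8333)·(-2.8333)) / 5 = 40.8333/5 = 8.1667

S is symmetric (S[j,i] = S[i,j]). Assembling:

S = [[7.2, -6.6],
 [-6.6, 8.1667]]


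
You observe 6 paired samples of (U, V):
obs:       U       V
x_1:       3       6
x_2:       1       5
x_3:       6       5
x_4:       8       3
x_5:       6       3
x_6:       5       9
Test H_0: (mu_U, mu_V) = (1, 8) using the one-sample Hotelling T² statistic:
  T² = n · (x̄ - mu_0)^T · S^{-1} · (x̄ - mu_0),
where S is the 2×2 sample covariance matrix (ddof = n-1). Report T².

Step 1 — sample mean vector:
  mean(U) = (3 + 1 + 6 + 8 + 6 + 5) / 6 = 29/6 = 4.8333
  mean(V) = (6 + 5 + 5 + 3 + 3 + 9) / 6 = 31/6 = 5.1667
  x̄ = (4.8333, 5.1667),  deviation x̄ - mu_0 = (4.8333, 5.1667) - (1, 8) = (3.8333, -2.8333).

Step 2 — sample covariance matrix, S[i,j] = (1/(n-1)) · Σ_k (x_{k,i} - mean_i) · (x_{k,j} - mean_j), divisor n-1 = 5:
  S[U,U] = ((-1.8333)·(-1.8333) + (-3.8333)·(-3.8333) + (1.1667)·(1.1667) + (3.1667)·(3.1667) + (1.1667)·(1.1667) + (0.1667)·(0.1667)) / 5 = 30.8333/5 = 6.1667
  S[U,V] = ((-1.8333)·(0.8333) + (-3.8333)·(-0.1667) + (1.1667)·(-0.1667) + (3.1667)·(-2.1667) + (1.1667)·(-2.1667) + (0.1667)·(3.8333)) / 5 = -9.8333/5 = -1.9667
  S[V,V] = ((0.8333)·(0.8333) + (-0.1667)·(-0.1667) + (-0.1667)·(-0.1667) + (-2.1667)·(-2.1667) + (-2.1667)·(-2.1667) + (3.8333)·(3.8333)) / 5 = 24.8333/5 = 4.9667
  S = [[6.1667, -1.9667],
 [-1.9667, 4.9667]].

Step 3 — invert S. det(S) = 6.1667·4.9667 - (-1.9667)² = 26.76.
  S^{-1} = (1/det) · [[d, -b], [-b, a]] = [[0.1856, 0.0735],
 [0.0735, 0.2304]].

Step 4 — quadratic form (x̄ - mu_0)^T · S^{-1} · (x̄ - mu_0):
  S^{-1} · (x̄ - mu_0) = (0.5032, -0.3712),
  (x̄ - mu_0)^T · [...] = (3.8333)·(0.5032) + (-2.8333)·(-0.3712) = 2.9808.

Step 5 — scale by n: T² = 6 · 2.9808 = 17.8849.

T² ≈ 17.8849


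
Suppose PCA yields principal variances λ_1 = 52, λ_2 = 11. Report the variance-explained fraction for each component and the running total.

Step 1 — total variance = trace(Sigma) = Σ λ_i = 52 + 11 = 63.

Step 2 — fraction explained by component i = λ_i / Σ λ:
  PC1: 52/63 = 0.8254
  PC2: 11/63 = 0.1746

Step 3 — cumulative fraction after k components = (λ_1 + ... + λ_k) / Σ λ:
  k = 1: 52/63 = 0.8254
  k = 2: (52 + 11)/63 = 63/63 = 1

Summary (fraction, with percent):

explained: PC1 0.8254 (82.54%), PC2 0.1746 (17.46%);  cumulative: 0.8254, 1


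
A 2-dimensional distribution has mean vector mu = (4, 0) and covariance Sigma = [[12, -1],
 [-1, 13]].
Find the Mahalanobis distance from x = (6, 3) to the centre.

Step 1 — centre the observation: (x - mu) = (2, 3).

Step 2 — invert Sigma. det(Sigma) = 12·13 - (-1)² = 155.
  Sigma^{-1} = (1/det) · [[d, -b], [-b, a]] = [[0.0839, 0.0065],
 [0.0065, 0.0774]].

Step 3 — form the quadratic (x - mu)^T · Sigma^{-1} · (x - mu):
  Sigma^{-1} · (x - mu) = (0.1871, 0.2452).
  (x - mu)^T · [Sigma^{-1} · (x - mu)] = (2)·(0.1871) + (3)·(0.2452) = 1.1097.

Step 4 — take square root: d = √(1.1097) ≈ 1.0534.

d(x, mu) = √(1.1097) ≈ 1.0534


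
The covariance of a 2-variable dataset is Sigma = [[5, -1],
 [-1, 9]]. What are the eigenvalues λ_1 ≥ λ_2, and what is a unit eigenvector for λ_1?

Step 1 — characteristic polynomial of 2×2 Sigma:
  det(Sigma - λI) = λ² - trace · λ + det = 0.
  trace = 5 + 9 = 14, det = 5·9 - (-1)² = 44.
Step 2 — discriminant:
  Δ = trace² - 4·det = 196 - 176 = 20.
Step 3 — eigenvalues:
  λ = (trace ± √Δ)/2 = (14 ± 4.4721)/2,
  λ_1 = 9.2361,  λ_2 = 4.7639.

Step 4 — unit eigenvector for λ_1: solve (Sigma - λ_1 I)v = 0. First row:
  (5 - 9.2361)·v_x + (-1)·v_y = 0, i.e. (-4.2361)·v_x + (-1)·v_y = 0,
  so v ∝ (b, λ_1 - a) = (-1, 4.2361); multiply by -1 so the first entry is positive: u = (1, -4.2361).
  ||u|| = √((1)² + (-4.2361)²) = √(18.9443) ≈ 4.3525,
  v_1 = u/||u|| ≈ (0.2298, -0.9732) (||v_1|| = 1).

λ_1 = 9.2361,  λ_2 = 4.7639;  v_1 ≈ (0.2298, -0.9732)


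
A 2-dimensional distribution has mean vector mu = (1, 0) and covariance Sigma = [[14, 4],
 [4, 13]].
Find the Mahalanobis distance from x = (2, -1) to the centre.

Step 1 — centre the observation: (x - mu) = (1, -1).

Step 2 — invert Sigma. det(Sigma) = 14·13 - (4)² = 166.
  Sigma^{-1} = (1/det) · [[d, -b], [-b, a]] = [[0.0783, -0.0241],
 [-0.0241, 0.0843]].

Step 3 — form the quadratic (x - mu)^T · Sigma^{-1} · (x - mu):
  Sigma^{-1} · (x - mu) = (0.1024, -0.1084).
  (x - mu)^T · [Sigma^{-1} · (x - mu)] = (1)·(0.1024) + (-1)·(-0.1084) = 0.2108.

Step 4 — take square root: d = √(0.2108) ≈ 0.4592.

d(x, mu) = √(0.2108) ≈ 0.4592


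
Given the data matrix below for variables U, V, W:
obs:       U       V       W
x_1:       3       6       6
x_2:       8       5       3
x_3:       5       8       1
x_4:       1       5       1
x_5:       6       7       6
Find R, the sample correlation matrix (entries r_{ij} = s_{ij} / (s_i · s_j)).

Step 1 — column means:
  mean(U) = (3 + 8 + 5 + 1 + 6) / 5 = 23/5 = 4.6
  mean(V) = (6 + 5 + 8 + 5 + 7) / 5 = 31/5 = 6.2
  mean(W) = (6 + 3 + 1 + 1 + 6) / 5 = 17/5 = 3.4

Step 2 — sample variances and covariances s[i,j] = (1/(n-1)) · Σ_k (x_{k,i} - mean_i) · (x_{k,j} - mean_j), with n-1 = 4:
  s[U,U] = ((-1.6)·(-1.6) + (3.4)·(3.4) + (0.4)·(0.4) + (-3.6)·(-3.6) + (1.4)·(1.4)) / 4 = 29.2/4 = 7.3
  s[U,V] = ((-1.6)·(-0.2) + (3.4)·(-1.2) + (0.4)·(1.8) + (-3.6)·(-1.2) + (1.4)·(0.8)) / 4 = 2.4/4 = 0.6
  s[U,W] = ((-1.6)·(2.6) + (3.4)·(-0.4) + (0.4)·(-2.4) + (-3.6)·(-2.4) + (1.4)·(2.6)) / 4 = 5.8/4 = 1.45
  s[V,V] = ((-0.2)·(-0.2) + (-1.2)·(-1.2) + (1.8)·(1.8) + (-1.2)·(-1.2) + (0.8)·(0.8)) / 4 = 6.8/4 = 1.7
  s[V,W] = ((-0.2)·(2.6) + (-1.2)·(-0.4) + (1.8)·(-2.4) + (-1.2)·(-2.4) + (0.8)·(2.6)) / 4 = 0.6/4 = 0.15
  s[W,W] = ((2.6)·(2.6) + (-0.4)·(-0.4) + (-2.4)·(-2.4) + (-2.4)·(-2.4) + (2.6)·(2.6)) / 4 = 25.2/4 = 6.3
  Sample standard deviations s_i = √(s[i,i]):
  s(U) = √(7.3) = 2.7019
  s(V) = √(1.7) = 1.3038
  s(W) = √(6.3) = 2.51

Step 3 — r_{ij} = s_{ij} / (s_i · s_j):
  r[U,U] = 1 (diagonal).
  r[U,V] = 0.6 / (2.7019 · 1.3038) = 0.6 / 3.5228 = 0.1703
  r[U,W] = 1.45 / (2.7019 · 2.51) = 1.45 / 6.7816 = 0.2138
  r[V,V] = 1 (diagonal).
  r[V,W] = 0.15 / (1.3038 · 2.51) = 0.15 / 3.2726 = 0.0458
  r[W,W] = 1 (diagonal).

R is symmetric with unit diagonal. Assembling:

R = [[1, 0.1703, 0.2138],
 [0.1703, 1, 0.0458],
 [0.2138, 0.0458, 1]]


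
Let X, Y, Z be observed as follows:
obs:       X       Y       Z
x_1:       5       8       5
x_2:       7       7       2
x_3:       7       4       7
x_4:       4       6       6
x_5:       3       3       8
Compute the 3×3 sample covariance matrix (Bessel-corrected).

Step 1 — column means:
  mean(X) = (5 + 7 + 7 + 4 + 3) / 5 = 26/5 = 5.2
  mean(Y) = (8 + 7 + 4 + 6 + 3) / 5 = 28/5 = 5.6
  mean(Z) = (5 + 2 + 7 + 6 + 8) / 5 = 28/5 = 5.6

Step 2 — sample covariance S[i,j] = (1/(n-1)) · Σ_k (x_{k,i} - mean_i) · (x_{k,j} - mean_j), with n-1 = 4.
  S[X,X] = ((-0.2)·(-0.2) + (1.8)·(1.8) + (1.8)·(1.8) + (-1.2)·(-1.2) + (-2.2)·(-2.2)) / 4 = 12.8/4 = 3.2
  S[X,Y] = ((-0.2)·(2.4) + (1.8)·(1.4) + (1.8)·(-1.6) + (-1.2)·(0.4) + (-2.2)·(-2.6)) / 4 = 4.4/4 = 1.1
  S[X,Z] = ((-0.2)·(-0.6) + (1.8)·(-3.6) + (1.8)·(1.4) + (-1.2)·(0.4) + (-2.2)·(2.4)) / 4 = -9.6/4 = -2.4
  S[Y,Y] = ((2.4)·(2.4) + (1.4)·(1.4) + (-1.6)·(-1.6) + (0.4)·(0.4) + (-2.6)·(-2.6)) / 4 = 17.2/4 = 4.3
  S[Y,Z] = ((2.4)·(-0.6) + (1.4)·(-3.6) + (-1.6)·(1.4) + (0.4)·(0.4) + (-2.6)·(2.4)) / 4 = -14.8/4 = -3.7
  S[Z,Z] = ((-0.6)·(-0.6) + (-3.6)·(-3.6) + (1.4)·(1.4) + (0.4)·(0.4) + (2.4)·(2.4)) / 4 = 21.2/4 = 5.3

S is symmetric (S[j,i] = S[i,j]). Assembling:

S = [[3.2, 1.1, -2.4],
 [1.1, 4.3, -3.7],
 [-2.4, -3.7, 5.3]]


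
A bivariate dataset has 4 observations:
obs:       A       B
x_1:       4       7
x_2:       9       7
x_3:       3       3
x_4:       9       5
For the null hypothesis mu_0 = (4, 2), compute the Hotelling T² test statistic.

Step 1 — sample mean vector:
  mean(A) = (4 + 9 + 3 + 9) / 4 = 25/4 = 6.25
  mean(B) = (7 + 7 + 3 + 5) / 4 = 22/4 = 5.5
  x̄ = (6.25, 5.5),  deviation x̄ - mu_0 = (6.25, 5.5) - (4, 2) = (2.25, 3.5).

Step 2 — sample covariance matrix, S[i,j] = (1/(n-1)) · Σ_k (x_{k,i} - mean_i) · (x_{k,j} - mean_j), divisor n-1 = 3:
  S[A,A] = ((-2.25)·(-2.25) + (2.75)·(2.75) + (-3.25)·(-3.25) + (2.75)·(2.75)) / 3 = 30.75/3 = 10.25
  S[A,B] = ((-2.25)·(1.5) + (2.75)·(1.5) + (-3.25)·(-2.5) + (2.75)·(-0.5)) / 3 = 7.5/3 = 2.5
  S[B,B] = ((1.5)·(1.5) + (1.5)·(1.5) + (-2.5)·(-2.5) + (-0.5)·(-0.5)) / 3 = 11/3 = 3.6667
  S = [[10.25, 2.5],
 [2.5, 3.6667]].

Step 3 — invert S. det(S) = 10.25·3.6667 - (2.5)² = 31.3333.
  S^{-1} = (1/det) · [[d, -b], [-b, a]] = [[0.117, -0.0798],
 [-0.0798, 0.3271]].

Step 4 — quadratic form (x̄ - mu_0)^T · S^{-1} · (x̄ - mu_0):
  S^{-1} · (x̄ - mu_0) = (-0.016, 0.9654),
  (x̄ - mu_0)^T · [...] = (2.25)·(-0.016) + (3.5)·(0.9654) = 3.3431.

Step 5 — scale by n: T² = 4 · 3.3431 = 13.3723.

T² ≈ 13.3723


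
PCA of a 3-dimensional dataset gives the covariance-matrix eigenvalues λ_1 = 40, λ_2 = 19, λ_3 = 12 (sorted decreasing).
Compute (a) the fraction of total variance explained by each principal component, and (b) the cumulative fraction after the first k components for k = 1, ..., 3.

Step 1 — total variance = trace(Sigma) = Σ λ_i = 40 + 19 + 12 = 71.

Step 2 — fraction explained by component i = λ_i / Σ λ:
  PC1: 40/71 = 0.5634
  PC2: 19/71 = 0.2676
  PC3: 12/71 = 0.169

Step 3 — cumulative fraction after k components = (λ_1 + ... + λ_k) / Σ λ:
  k = 1: 40/71 = 0.5634
  k = 2: (40 + 19)/71 = 59/71 = 0.831
  k = 3: (40 + 19 + 12)/71 = 71/71 = 1

Summary (fraction, with percent):

explained: PC1 0.5634 (56.34%), PC2 0.2676 (26.76%), PC3 0.169 (16.9%);  cumulative: 0.5634, 0.831, 1


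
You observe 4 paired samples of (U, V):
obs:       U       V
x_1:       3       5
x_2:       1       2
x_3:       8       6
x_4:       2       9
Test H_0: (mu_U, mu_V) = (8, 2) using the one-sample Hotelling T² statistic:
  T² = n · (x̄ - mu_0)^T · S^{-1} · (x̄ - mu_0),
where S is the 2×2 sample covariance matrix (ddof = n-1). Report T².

Step 1 — sample mean vector:
  mean(U) = (3 + 1 + 8 + 2) / 4 = 14/4 = 3.5
  mean(V) = (5 + 2 + 6 + 9) / 4 = 22/4 = 5.5
  x̄ = (3.5, 5.5),  deviation x̄ - mu_0 = (3.5, 5.5) - (8, 2) = (-4.5, 3.5).

Step 2 — sample covariance matrix, S[i,j] = (1/(n-1)) · Σ_k (x_{k,i} - mean_i) · (x_{k,j} - mean_j), divisor n-1 = 3:
  S[U,U] = ((-0.5)·(-0.5) + (-2.5)·(-2.5) + (4.5)·(4.5) + (-1.5)·(-1.5)) / 3 = 29/3 = 9.6667
  S[U,V] = ((-0.5)·(-0.5) + (-2.5)·(-3.5) + (4.5)·(0.5) + (-1.5)·(3.5)) / 3 = 6/3 = 2
  S[V,V] = ((-0.5)·(-0.5) + (-3.5)·(-3.5) + (0.5)·(0.5) + (3.5)·(3.5)) / 3 = 25/3 = 8.3333
  S = [[9.6667, 2],
 [2, 8.3333]].

Step 3 — invert S. det(S) = 9.6667·8.3333 - (2)² = 76.5556.
  S^{-1} = (1/det) · [[d, -b], [-b, a]] = [[0.1089, -0.0261],
 [-0.0261, 0.1263]].

Step 4 — quadratic form (x̄ - mu_0)^T · S^{-1} · (x̄ - mu_0):
  S^{-1} · (x̄ - mu_0) = (-0.5813, 0.5595),
  (x̄ - mu_0)^T · [...] = (-4.5)·(-0.5813) + (3.5)·(0.5595) = 4.574.

Step 5 — scale by n: T² = 4 · 4.574 = 18.2961.

T² ≈ 18.2961
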